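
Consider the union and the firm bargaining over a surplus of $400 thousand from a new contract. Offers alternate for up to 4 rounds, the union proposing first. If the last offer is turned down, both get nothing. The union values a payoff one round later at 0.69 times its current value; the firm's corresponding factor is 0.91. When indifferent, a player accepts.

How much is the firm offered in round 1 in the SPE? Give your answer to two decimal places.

Round 4 (the firm proposes): rejection yields 0 for the union; the firm offers 0 and keeps 400.
Round 3 (the union proposes): the firm can get 400 next round, worth 0.91 × 400 = 364 now, so the union offers 364, keeping 36.
Round 2 (the firm proposes): the union can get 36 next round, worth 0.69 × 36 = 24.84 now, so the firm offers 24.84, keeping 375.16.
Round 1 (the union proposes): the firm can get 375.16 next round, worth 0.91 × 375.16 = 341.3956 now, so the union offers 341.3956, keeping 58.6044.

341.40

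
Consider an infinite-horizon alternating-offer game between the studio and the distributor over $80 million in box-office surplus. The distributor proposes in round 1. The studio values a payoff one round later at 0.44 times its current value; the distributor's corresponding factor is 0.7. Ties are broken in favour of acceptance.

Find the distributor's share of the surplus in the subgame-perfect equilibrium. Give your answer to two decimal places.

When the distributor proposes, the studio accepts any offer worth at least 0.44 times what the studio would get by proposing next round; and vice versa.
This gives x = 80 − 0.44y and y = 80 − 0.7x, where x and y are each side's share when it proposes.
Hence (1 − 0.44·0.7)x = 80(1 − 0.44), i.e. 0.692·x = 44.8.
x ≈ 64.7399; the studio's share is 80 − x ≈ 15.2601.

64.74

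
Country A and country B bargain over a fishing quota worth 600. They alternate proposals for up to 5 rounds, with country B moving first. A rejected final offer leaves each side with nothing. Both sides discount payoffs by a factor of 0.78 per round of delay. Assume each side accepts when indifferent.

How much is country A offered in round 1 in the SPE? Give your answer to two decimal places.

Round 5 (country B proposes): rejection yields 0 for country A; country B offers 0 and keeps 600.
Round 4 (country A proposes): country B can get 600 next round, worth 0.78 × 600 = 468 now; country A offers that and keeps 132.
Round 3 (country B proposes): country A can get 132 next round, worth 0.78 × 132 = 102.96 now, so country B offers 102.96, keeping 497.04.
Round 2 (country A proposes): country B can get 497.04 next round, worth 0.78 × 497.04 = 387.6912 now, so country A offers 387.6912, keeping 212.3088.
Round 1 (country B proposes): country A can get 212.3088 next round, worth 0.78 × 212.3088 = 165.600864 now; country B offers that and keeps 434.399136.

165.60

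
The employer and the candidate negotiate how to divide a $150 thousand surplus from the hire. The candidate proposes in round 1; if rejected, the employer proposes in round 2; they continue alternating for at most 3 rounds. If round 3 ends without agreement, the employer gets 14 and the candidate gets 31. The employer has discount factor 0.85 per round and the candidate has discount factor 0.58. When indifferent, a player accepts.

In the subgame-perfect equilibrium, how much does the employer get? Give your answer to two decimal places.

By backward induction:
Round 3 (the candidate proposes): the employer gets 14 if talks fail, so the candidate offers 14 and keeps 136.
Round 2 (the employer proposes): the candidate can get 136 next round, worth 0.58 × 136 = 78.88 now; the employer offers that and keeps 71.12.
Round 1 (the candidate proposes): the employer can get 71.12 next round, worth 0.85 × 71.12 = 60.452 now; the candidate offers that and keeps 89.548.

60.45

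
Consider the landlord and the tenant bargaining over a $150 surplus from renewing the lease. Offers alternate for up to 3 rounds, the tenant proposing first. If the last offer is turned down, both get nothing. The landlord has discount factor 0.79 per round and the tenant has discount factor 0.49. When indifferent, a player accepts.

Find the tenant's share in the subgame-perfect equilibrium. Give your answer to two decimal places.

89.57

By backward induction:
Round 3 (the tenant proposes): the landlord will accept anything ≥ 0, so the tenant offers 0 and keeps 150.
Round 2 (the landlord proposes): the tenant can get 150 next round, worth 0.49 × 150 = 73.5 now. The landlord offers 73.5 and keeps 150 − 73.5 = 76.5.
Round 1 (the tenant proposes): the landlord can get 76.5 next round, worth 0.79 × 76.5 = 60.435 now, so the tenant offers 60.435, keeping 89.565.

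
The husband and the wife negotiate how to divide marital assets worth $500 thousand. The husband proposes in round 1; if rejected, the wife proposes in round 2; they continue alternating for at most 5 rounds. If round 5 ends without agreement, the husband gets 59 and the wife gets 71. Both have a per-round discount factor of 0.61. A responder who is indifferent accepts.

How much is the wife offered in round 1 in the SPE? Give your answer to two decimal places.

173.04

Round 5 (the husband proposes): the wife gets 71 if talks fail, so the husband offers 71 and keeps 429.
Round 4 (the wife proposes): the husband can get 429 next round, worth 0.61 × 429 = 261.69 now. The wife offers 261.69 and keeps 500 − 261.69 = 238.31.
Round 3 (the husband proposes): the wife can get 238.31 next round, worth 0.61 × 238.31 = 145.3691 now; the husband offers that and keeps 354.6309.
Round 2 (the wife proposes): the husband can get 354.6309 next round, worth 0.61 × 354.6309 = 216.324849 now, so the wife offers 216.324849, keeping 283.675151.
Round 1 (the husband proposes): the wife can get 283.675151 next round, worth 0.61 × 283.675151 = 173.04184211 now. The husband offers 173.04184211 and keeps 500 − 173.04184211 = 326.95815789.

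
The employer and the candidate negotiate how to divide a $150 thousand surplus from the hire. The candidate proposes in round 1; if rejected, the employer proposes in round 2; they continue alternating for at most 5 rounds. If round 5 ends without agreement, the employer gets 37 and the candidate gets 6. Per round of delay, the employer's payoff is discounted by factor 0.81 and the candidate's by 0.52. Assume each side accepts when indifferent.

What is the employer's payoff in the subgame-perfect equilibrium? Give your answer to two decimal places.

89.45

Work backward from the last round.
Round 5 (the candidate proposes): the employer gets 37 if talks fail, so the candidate offers 37 and keeps 113.
Round 4 (the employer proposes): the candidate can get 113 next round, worth 0.52 × 113 = 58.76 now, so the employer offers 58.76, keeping 91.24.
Round 3 (the candidate proposes): the employer can get 91.24 next round, worth 0.81 × 91.24 = 73.9044 now; the candidate offers that and keeps 76.0956.
Round 2 (the employer proposes): the candidate can get 76.0956 next round, worth 0.52 × 76.0956 = 39.569712 now, so the employer offers 39.569712, keeping 110.430288.
Round 1 (the candidate proposes): the employer can get 110.430288 next round, worth 0.81 × 110.430288 = 89.44853328 now, so the candidate offers 89.44853328, keeping 60.55146672.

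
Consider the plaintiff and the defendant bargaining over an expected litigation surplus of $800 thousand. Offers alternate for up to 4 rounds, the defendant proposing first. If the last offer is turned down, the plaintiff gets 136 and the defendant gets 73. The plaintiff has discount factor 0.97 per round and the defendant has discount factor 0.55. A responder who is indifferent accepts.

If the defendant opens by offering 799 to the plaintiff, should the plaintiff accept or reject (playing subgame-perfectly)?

Work out the plaintiff's continuation value if the offer is rejected.
Round 4 (the plaintiff proposes): the defendant gets 73 if talks fail, so the plaintiff offers 73 and keeps 727.
Round 3 (the defendant proposes): the plaintiff can get 727 next round, worth 0.97 × 727 = 705.19 now, so the defendant offers 705.19, keeping 94.81.
Round 2 (the plaintiff proposes): the defendant can get 94.81 next round, worth 0.55 × 94.81 = 52.1455 now; the plaintiff offers that and keeps 747.8545.
So by rejecting in round 1, the plaintiff gets 747.8545 next round, worth 0.97 × 747.8545 = 725.418865 now.
Offer 799 ≥ 725.418865, so the plaintiff accepts.

Accept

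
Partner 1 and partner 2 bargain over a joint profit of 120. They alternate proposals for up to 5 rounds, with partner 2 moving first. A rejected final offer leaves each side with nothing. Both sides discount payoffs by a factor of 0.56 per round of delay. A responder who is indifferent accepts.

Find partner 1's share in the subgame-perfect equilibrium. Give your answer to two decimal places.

38.84

Round 5 (partner 2 proposes): partner 1 will accept anything ≥ 0, so partner 2 offers 0 and keeps 120.
Round 4 (partner 1 proposes): partner 2 can get 120 next round, worth 0.56 × 120 = 67.2 now, so partner 1 offers 67.2, keeping 52.8.
Round 3 (partner 2 proposes): partner 1 can get 52.8 next round, worth 0.56 × 52.8 = 29.568 now, so partner 2 offers 29.568, keeping 90.432.
Round 2 (partner 1 proposes): partner 2 can get 90.432 next round, worth 0.56 × 90.432 = 50.64192 now, so partner 1 offers 50.64192, keeping 69.35808.
Round 1 (partner 2 proposes): partner 1 can get 69.35808 next round, worth 0.56 × 69.35808 = 38.8405248 now. Partner 2 offers 38.8405248 and keeps 120 − 38.8405248 = 81.1594752.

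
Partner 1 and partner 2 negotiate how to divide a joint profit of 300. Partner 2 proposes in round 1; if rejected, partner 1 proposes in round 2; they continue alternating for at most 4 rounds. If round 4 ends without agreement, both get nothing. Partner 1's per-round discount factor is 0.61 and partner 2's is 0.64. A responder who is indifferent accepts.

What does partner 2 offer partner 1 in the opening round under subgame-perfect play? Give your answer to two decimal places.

Round 4 (partner 1 proposes): rejection yields 0 for partner 2; partner 1 offers 0 and keeps 300.
Round 3 (partner 2 proposes): partner 1 can get 300 next round, worth 0.61 × 300 = 183 now. Partner 2 offers 183 and keeps 300 − 183 = 117.
Round 2 (partner 1 proposes): partner 2 can get 117 next round, worth 0.64 × 117 = 74.88 now; partner 1 offers that and keeps 225.12.
Round 1 (partner 2 proposes): partner 1 can get 225.12 next round, worth 0.61 × 225.12 = 137.3232 now; partner 2 offers that and keeps 162.6768.

137.32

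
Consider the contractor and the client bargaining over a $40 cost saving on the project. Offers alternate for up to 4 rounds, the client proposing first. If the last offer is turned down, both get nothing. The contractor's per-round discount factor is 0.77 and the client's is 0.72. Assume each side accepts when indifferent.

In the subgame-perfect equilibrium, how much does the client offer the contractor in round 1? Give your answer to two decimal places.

25.70

Round 4 (the contractor proposes): rejection yields 0 for the client; the contractor offers 0 and keeps 40.
Round 3 (the client proposes): the contractor can get 40 next round, worth 0.77 × 40 = 30.8 now. The client offers 30.8 and keeps 40 − 30.8 = 9.2.
Round 2 (the contractor proposes): the client can get 9.2 next round, worth 0.72 × 9.2 = 6.624 now. The contractor offers 6.624 and keeps 40 − 6.624 = 33.376.
Round 1 (the client proposes): the contractor can get 33.376 next round, worth 0.77 × 33.376 = 25.69952 now. The client offers 25.69952 and keeps 40 − 25.69952 = 14.30048.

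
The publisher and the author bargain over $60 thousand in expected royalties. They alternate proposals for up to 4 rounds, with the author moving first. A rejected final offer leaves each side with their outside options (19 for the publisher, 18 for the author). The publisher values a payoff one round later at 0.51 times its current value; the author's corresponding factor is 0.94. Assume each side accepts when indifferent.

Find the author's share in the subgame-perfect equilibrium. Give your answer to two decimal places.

Solve by backward induction from round 4.
Round 4 (the publisher proposes): the author gets 18 if talks fail, so the publisher offers 18 and keeps 42.
Round 3 (the author proposes): the publisher can get 42 next round, worth 0.51 × 42 = 21.42 now; the author offers that and keeps 38.58.
Round 2 (the publisher proposes): the author can get 38.58 next round, worth 0.94 × 38.58 = 36.2652 now, so the publisher offers 36.2652, keeping 23.7348.
Round 1 (the author proposes): the publisher can get 23.7348 next round, worth 0.51 × 23.7348 = 12.104748 now, so the author offers 12.104748, keeping 47.895252.

47.90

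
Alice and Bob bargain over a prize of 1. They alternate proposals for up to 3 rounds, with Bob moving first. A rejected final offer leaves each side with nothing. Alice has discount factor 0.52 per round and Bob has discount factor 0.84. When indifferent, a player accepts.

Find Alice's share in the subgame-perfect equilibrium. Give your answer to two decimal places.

0.08

Round 3 (Bob proposes): Alice will accept anything ≥ 0, so Bob offers 0 and keeps 1.
Round 2 (Alice proposes): Bob can get 1 next round, worth 0.84 × 1 = 0.84 now, so Alice offers 0.84, keeping 0.16.
Round 1 (Bob proposes): Alice can get 0.16 next round, worth 0.52 × 0.16 = 0.0832 now. Bob offers 0.0832 and keeps 1 − 0.0832 = 0.9168.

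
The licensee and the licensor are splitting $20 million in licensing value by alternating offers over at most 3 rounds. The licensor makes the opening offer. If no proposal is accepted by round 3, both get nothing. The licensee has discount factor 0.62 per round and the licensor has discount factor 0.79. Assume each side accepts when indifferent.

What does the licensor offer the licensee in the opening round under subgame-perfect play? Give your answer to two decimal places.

Round 3 (the licensor proposes): rejection yields 0 for the licensee; the licensor offers 0 and keeps 20.
Round 2 (the licensee proposes): the licensor can get 20 next round, worth 0.79 × 20 = 15.8 now. The licensee offers 15.8 and keeps 20 − 15.8 = 4.2.
Round 1 (the licensor proposes): the licensee can get 4.2 next round, worth 0.62 × 4.2 = 2.604 now. The licensor offers 2.604 and keeps 20 − 2.604 = 17.396.

2.60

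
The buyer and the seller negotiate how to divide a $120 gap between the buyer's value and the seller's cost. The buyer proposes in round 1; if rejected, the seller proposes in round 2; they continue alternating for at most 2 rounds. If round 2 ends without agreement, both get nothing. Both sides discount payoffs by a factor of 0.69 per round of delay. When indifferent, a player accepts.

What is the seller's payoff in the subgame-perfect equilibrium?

Work backward from the last round.
Round 2 (the seller proposes): the buyer will accept anything ≥ 0, so the seller offers 0 and keeps 120.
Round 1 (the buyer proposes): the seller can get 120 next round, worth 0.69 × 120 = 82.8 now. The buyer offers 82.8 and keeps 120 − 82.8 = 37.2.

82.8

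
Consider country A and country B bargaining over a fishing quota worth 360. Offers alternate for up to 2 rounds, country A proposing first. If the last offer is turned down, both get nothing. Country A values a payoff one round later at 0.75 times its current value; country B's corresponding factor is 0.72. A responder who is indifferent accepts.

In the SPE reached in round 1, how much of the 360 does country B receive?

259.2

Solve by backward induction from round 2.
Round 2 (country B proposes): rejection yields 0 for country A; country B offers 0 and keeps 360.
Round 1 (country A proposes): country B can get 360 next round, worth 0.72 × 360 = 259.2 now; country A offers that and keeps 100.8.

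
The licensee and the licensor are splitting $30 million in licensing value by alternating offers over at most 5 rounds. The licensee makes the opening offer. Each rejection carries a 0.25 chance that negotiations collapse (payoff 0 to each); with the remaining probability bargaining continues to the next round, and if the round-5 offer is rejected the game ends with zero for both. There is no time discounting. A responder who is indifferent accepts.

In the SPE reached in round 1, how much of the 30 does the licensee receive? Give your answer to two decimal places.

21.21

Round 5 (the licensee proposes): the licensor will accept anything ≥ 0, so the licensee offers 0 and keeps 30.
Round 4 (the licensor proposes): rejecting gives the licensee an expected 0.75 × 30 = 22.5; the licensor offers that and keeps 7.5.
Round 3 (the licensee proposes): rejecting gives the licensor an expected 0.75 × 7.5 = 5.625, so the licensee offers 5.625, keeping 24.375.
Round 2 (the licensor proposes): rejecting gives the licensee an expected 0.75 × 24.375 = 18.28125; the licensor offers that and keeps 11.71875.
Round 1 (the licensee proposes): rejecting gives the licensor an expected 0.75 × 11.71875 = 8.7890625, so the licensee offers 8.7890625, keeping 21.2109375.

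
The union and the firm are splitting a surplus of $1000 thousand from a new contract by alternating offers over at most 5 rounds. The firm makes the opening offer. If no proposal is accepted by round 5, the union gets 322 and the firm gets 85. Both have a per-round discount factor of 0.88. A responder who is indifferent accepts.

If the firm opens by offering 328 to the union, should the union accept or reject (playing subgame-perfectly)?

Reject

Round 5 (the firm proposes): the union gets 322 if talks fail, so the firm offers 322 and keeps 678.
Round 4 (the union proposes): the firm can get 678 next round, worth 0.88 × 678 = 596.64 now. The union offers 596.64 and keeps 1000 − 596.64 = 403.36.
Round 3 (the firm proposes): the union can get 403.36 next round, worth 0.88 × 403.36 = 354.9568 now; the firm offers that and keeps 645.0432.
Round 2 (the union proposes): the firm can get 645.0432 next round, worth 0.88 × 645.0432 = 567.638016 now. The union offers 567.638016 and keeps 1000 − 567.638016 = 432.361984.
So by rejecting in round 1, the union gets 432.361984 next round, worth 0.88 × 432.361984 = 380.47854592 now.
Offer 328 < 380.47854592, so the union rejects.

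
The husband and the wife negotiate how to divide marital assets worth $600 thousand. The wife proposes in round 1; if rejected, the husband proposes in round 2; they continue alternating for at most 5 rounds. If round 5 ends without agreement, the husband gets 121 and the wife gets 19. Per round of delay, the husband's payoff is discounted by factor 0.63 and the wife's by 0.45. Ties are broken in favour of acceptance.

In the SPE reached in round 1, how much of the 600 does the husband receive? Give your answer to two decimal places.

276.56

Round 5 (the wife proposes): the husband gets 121 if talks fail, so the wife offers 121 and keeps 479.
Round 4 (the husband proposes): the wife can get 479 next round, worth 0.45 × 479 = 215.55 now; the husband offers that and keeps 384.45.
Round 3 (the wife proposes): the husband can get 384.45 next round, worth 0.63 × 384.45 = 242.2035 now. The wife offers 242.2035 and keeps 600 − 242.2035 = 357.7965.
Round 2 (the husband proposes): the wife can get 357.7965 next round, worth 0.45 × 357.7965 = 161.008425 now. The husband offers 161.008425 and keeps 600 − 161.008425 = 438.991575.
Round 1 (the wife proposes): the husband can get 438.991575 next round, worth 0.63 × 438.991575 = 276.56469225 now, so the wife offers 276.56469225, keeping 323.43530775.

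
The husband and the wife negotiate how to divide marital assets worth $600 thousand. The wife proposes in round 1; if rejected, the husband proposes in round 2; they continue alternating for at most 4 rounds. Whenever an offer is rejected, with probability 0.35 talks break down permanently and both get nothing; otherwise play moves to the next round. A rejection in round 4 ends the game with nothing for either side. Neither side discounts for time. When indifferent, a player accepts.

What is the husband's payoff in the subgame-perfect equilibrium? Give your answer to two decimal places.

301.28

Round 4 (the husband proposes): rejection yields 0 for the wife; the husband offers 0 and keeps 600.
Round 3 (the wife proposes): rejecting gives the husband an expected 0.65 × 600 = 390; the wife offers that and keeps 210.
Round 2 (the husband proposes): rejecting gives the wife an expected 0.65 × 210 = 136.5. The husband offers 136.5 and keeps 600 − 136.5 = 463.5.
Round 1 (the wife proposes): rejecting gives the husband an expected 0.65 × 463.5 = 301.275; the wife offers that and keeps 298.725.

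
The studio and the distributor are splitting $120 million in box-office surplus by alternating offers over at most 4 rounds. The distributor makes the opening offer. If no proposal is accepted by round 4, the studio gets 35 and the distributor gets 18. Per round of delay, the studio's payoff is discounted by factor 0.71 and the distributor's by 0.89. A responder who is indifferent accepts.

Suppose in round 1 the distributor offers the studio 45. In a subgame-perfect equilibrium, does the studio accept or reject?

Reject

Round 4 (the studio proposes): the distributor gets 18 if talks fail, so the studio offers 18 and keeps 102.
Round 3 (the distributor proposes): the studio can get 102 next round, worth 0.71 × 102 = 72.42 now; the distributor offers that and keeps 47.58.
Round 2 (the studio proposes): the distributor can get 47.58 next round, worth 0.89 × 47.58 = 42.3462 now. The studio offers 42.3462 and keeps 120 − 42.3462 = 77.6538.
So by rejecting in round 1, the studio gets 77.6538 next round, worth 0.71 × 77.6538 = 55.134198 now.
Offer 45 < 55.134198, so the studio rejects.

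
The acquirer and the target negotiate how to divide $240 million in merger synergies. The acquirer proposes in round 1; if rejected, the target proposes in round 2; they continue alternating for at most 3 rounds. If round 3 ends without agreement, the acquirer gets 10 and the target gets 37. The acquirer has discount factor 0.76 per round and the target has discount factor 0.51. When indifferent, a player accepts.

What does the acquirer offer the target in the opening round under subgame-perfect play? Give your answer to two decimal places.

43.72

Round 3 (the acquirer proposes): the target gets 37 if talks fail, so the acquirer offers 37 and keeps 203.
Round 2 (the target proposes): the acquirer can get 203 next round, worth 0.76 × 203 = 154.28 now, so the target offers 154.28, keeping 85.72.
Round 1 (the acquirer proposes): the target can get 85.72 next round, worth 0.51 × 85.72 = 43.7172 now, so the acquirer offers 43.7172, keeping 196.2828.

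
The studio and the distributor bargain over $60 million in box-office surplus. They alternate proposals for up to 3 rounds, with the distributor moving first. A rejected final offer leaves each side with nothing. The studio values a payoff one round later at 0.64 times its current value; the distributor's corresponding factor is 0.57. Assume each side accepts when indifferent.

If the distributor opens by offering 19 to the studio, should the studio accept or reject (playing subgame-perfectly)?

Accept

Round 3 (the distributor proposes): rejection yields 0 for the studio; the distributor offers 0 and keeps 60.
Round 2 (the studio proposes): the distributor can get 60 next round, worth 0.57 × 60 = 34.2 now. The studio offers 34.2 and keeps 60 − 34.2 = 25.8.
So by rejecting in round 1, the studio gets 25.8 next round, worth 0.64 × 25.8 = 16.512 now.
Offer 19 ≥ 16.512, so the studio accepts.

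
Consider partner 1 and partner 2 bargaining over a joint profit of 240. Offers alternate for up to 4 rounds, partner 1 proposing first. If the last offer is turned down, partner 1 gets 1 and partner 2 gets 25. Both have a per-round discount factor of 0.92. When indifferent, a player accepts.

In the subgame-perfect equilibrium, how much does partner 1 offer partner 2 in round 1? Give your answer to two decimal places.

203.77

Solve by backward induction from round 4.
Round 4 (partner 2 proposes): partner 1 gets 1 if talks fail, so partner 2 offers 1 and keeps 239.
Round 3 (partner 1 proposes): partner 2 can get 239 next round, worth 0.92 × 239 = 219.88 now. Partner 1 offers 219.88 and keeps 240 − 219.88 = 20.12.
Round 2 (partner 2 proposes): partner 1 can get 20.12 next round, worth 0.92 × 20.12 = 18.5104 now, so partner 2 offers 18.5104, keeping 221.4896.
Round 1 (partner 1 proposes): partner 2 can get 221.4896 next round, worth 0.92 × 221.4896 = 203.770432 now, so partner 1 offers 203.770432, keeping 36.229568.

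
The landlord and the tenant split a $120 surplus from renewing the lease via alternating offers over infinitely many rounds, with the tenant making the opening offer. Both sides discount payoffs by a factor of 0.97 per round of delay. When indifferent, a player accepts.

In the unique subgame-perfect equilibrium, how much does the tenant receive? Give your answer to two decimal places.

Let x be the tenant's share when the tenant proposes and y be the landlord's share when the landlord proposes.
The landlord accepts iff offered ≥ 0.97·y, so x = 120 − 0.97y. Symmetrically y = 120 − 0.97x.
Substituting: x = 120 − 0.97(120 − 0.97x), giving x(1 − 0.97·0.97) = 120(1 − 0.97).
So x = 120 × 0.03 / 0.0591 ≈ 60.9137, and the landlord receives 120 − x ≈ 59.0863.

60.91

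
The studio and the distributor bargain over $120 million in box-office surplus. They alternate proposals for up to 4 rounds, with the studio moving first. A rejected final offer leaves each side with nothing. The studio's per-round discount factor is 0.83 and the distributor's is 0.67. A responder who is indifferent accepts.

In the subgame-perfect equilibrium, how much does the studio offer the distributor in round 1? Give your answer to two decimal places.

58.38

Round 4 (the distributor proposes): the studio will accept anything ≥ 0, so the distributor offers 0 and keeps 120.
Round 3 (the studio proposes): the distributor can get 120 next round, worth 0.67 × 120 = 80.4 now, so the studio offers 80.4, keeping 39.6.
Round 2 (the distributor proposes): the studio can get 39.6 next round, worth 0.83 × 39.6 = 32.868 now; the distributor offers that and keeps 87.132.
Round 1 (the studio proposes): the distributor can get 87.132 next round, worth 0.67 × 87.132 = 58.37844 now; the studio offers that and keeps 61.62156.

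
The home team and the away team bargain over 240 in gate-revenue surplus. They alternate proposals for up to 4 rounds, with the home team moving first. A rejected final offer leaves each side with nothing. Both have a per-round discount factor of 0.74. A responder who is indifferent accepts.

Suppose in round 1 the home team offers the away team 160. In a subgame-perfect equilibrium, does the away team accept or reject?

Accept

Round 4 (the away team proposes): the home team will accept anything ≥ 0, so the away team offers 0 and keeps 240.
Round 3 (the home team proposes): the away team can get 240 next round, worth 0.74 × 240 = 177.6 now, so the home team offers 177.6, keeping 62.4.
Round 2 (the away team proposes): the home team can get 62.4 next round, worth 0.74 × 62.4 = 46.176 now, so the away team offers 46.176, keeping 193.824.
So by rejecting in round 1, the away team gets 193.824 next round, worth 0.74 × 193.824 = 143.42976 now.
Offer 160 ≥ 143.42976, so the away team accepts.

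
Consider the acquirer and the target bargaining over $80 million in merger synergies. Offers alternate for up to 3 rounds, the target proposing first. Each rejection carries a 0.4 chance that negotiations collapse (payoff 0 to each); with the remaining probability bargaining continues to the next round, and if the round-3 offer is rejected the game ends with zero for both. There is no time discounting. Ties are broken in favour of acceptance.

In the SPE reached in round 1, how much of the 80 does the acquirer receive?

19.2

By backward induction:
Round 3 (the target proposes): the acquirer will accept anything ≥ 0, so the target offers 0 and keeps 80.
Round 2 (the acquirer proposes): rejecting gives the target an expected 0.6 × 80 = 48; the acquirer offers that and keeps 32.
Round 1 (the target proposes): rejecting gives the acquirer an expected 0.6 × 32 = 19.2. The target offers 19.2 and keeps 80 − 19.2 = 60.8.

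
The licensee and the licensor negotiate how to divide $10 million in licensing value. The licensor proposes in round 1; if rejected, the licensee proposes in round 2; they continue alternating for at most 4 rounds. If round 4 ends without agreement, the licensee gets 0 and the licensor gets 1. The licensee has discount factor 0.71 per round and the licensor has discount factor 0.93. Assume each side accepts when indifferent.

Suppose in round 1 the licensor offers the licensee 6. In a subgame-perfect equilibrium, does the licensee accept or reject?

Accept

Work out the licensee's continuation value if the offer is rejected.
Round 4 (the licensee proposes): the licensor gets 1 if talks fail, so the licensee offers 1 and keeps 9.
Round 3 (the licensor proposes): the licensee can get 9 next round, worth 0.71 × 9 = 6.39 now. The licensor offers 6.39 and keeps 10 − 6.39 = 3.61.
Round 2 (the licensee proposes): the licensor can get 3.61 next round, worth 0.93 × 3.61 = 3.3573 now; the licensee offers that and keeps 6.6427.
So by rejecting in round 1, the licensee gets 6.6427 next round, worth 0.71 × 6.6427 = 4.716317 now.
Offer 6 ≥ 4.716317, so the licensee accepts.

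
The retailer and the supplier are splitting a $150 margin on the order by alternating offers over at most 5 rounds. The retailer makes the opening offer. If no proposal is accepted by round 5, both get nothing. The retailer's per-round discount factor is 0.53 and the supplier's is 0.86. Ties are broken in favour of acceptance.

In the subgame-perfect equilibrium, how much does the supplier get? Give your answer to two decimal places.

88.27

Round 5 (the retailer proposes): rejection yields 0 for the supplier; the retailer offers 0 and keeps 150.
Round 4 (the supplier proposes): the retailer can get 150 next round, worth 0.53 × 150 = 79.5 now, so the supplier offers 79.5, keeping 70.5.
Round 3 (the retailer proposes): the supplier can get 70.5 next round, worth 0.86 × 70.5 = 60.63 now; the retailer offers that and keeps 89.37.
Round 2 (the supplier proposes): the retailer can get 89.37 next round, worth 0.53 × 89.37 = 47.3661 now; the supplier offers that and keeps 102.6339.
Round 1 (the retailer proposes): the supplier can get 102.6339 next round, worth 0.86 × 102.6339 = 88.265154 now; the retailer offers that and keeps 61.734846.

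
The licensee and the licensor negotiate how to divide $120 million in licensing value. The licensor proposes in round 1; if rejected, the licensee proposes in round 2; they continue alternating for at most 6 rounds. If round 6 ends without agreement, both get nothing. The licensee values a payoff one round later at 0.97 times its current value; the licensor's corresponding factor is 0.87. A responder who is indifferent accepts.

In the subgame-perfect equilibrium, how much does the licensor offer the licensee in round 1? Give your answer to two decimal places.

110.80

Round 6 (the licensee proposes): rejection yields 0 for the licensor; the licensee offers 0 and keeps 120.
Round 5 (the licensor proposes): the licensee can get 120 next round, worth 0.97 × 120 = 116.4 now; the licensor offers that and keeps 3.6.
Round 4 (the licensee proposes): the licensor can get 3.6 next round, worth 0.87 × 3.6 = 3.132 now, so the licensee offers 3.132, keeping 116.868.
Round 3 (the licensor proposes): the licensee can get 116.868 next round, worth 0.97 × 116.868 = 113.36196 now, so the licensor offers 113.36196, keeping 6.63804.
Round 2 (the licensee proposes): the licensor can get 6.63804 next round, worth 0.87 × 6.63804 = 5.7750948 now; the licensee offers that and keeps 114.2249052.
Round 1 (the licensor proposes): the licensee can get 114.2249052 next round, worth 0.97 × 114.2249052 = 110.798158044 now, so the licensor offers 110.798158044, keeping 9.201841956.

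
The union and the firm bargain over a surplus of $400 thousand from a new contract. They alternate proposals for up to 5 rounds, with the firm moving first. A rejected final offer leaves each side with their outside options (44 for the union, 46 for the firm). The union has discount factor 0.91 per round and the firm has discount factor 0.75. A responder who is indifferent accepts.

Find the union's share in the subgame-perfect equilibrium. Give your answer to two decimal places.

Round 5 (the firm proposes): the union gets 44 if talks fail, so the firm offers 44 and keeps 356.
Round 4 (the union proposes): the firm can get 356 next round, worth 0.75 × 356 = 267 now. The union offers 267 and keeps 400 − 267 = 133.
Round 3 (the firm proposes): the union can get 133 next round, worth 0.91 × 133 = 121.03 now, so the firm offers 121.03, keeping 278.97.
Round 2 (the union proposes): the firm can get 278.97 next round, worth 0.75 × 278.97 = 209.2275 now; the union offers that and keeps 190.7725.
Round 1 (the firm proposes): the union can get 190.7725 next round, worth 0.91 × 190.7725 = 173.602975 now, so the firm offers 173.602975, keeping 226.397025.

173.60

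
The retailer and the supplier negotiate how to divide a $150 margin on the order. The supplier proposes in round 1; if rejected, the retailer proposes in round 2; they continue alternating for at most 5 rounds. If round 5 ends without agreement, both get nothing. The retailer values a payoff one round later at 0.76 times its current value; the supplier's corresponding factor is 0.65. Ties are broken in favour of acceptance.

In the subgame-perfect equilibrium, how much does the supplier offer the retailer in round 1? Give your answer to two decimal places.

Round 5 (the supplier proposes): the retailer will accept anything ≥ 0, so the supplier offers 0 and keeps 150.
Round 4 (the retailer proposes): the supplier can get 150 next round, worth 0.65 × 150 = 97.5 now; the retailer offers that and keeps 52.5.
Round 3 (the supplier proposes): the retailer can get 52.5 next round, worth 0.76 × 52.5 = 39.9 now; the supplier offers that and keeps 110.1.
Round 2 (the retailer proposes): the supplier can get 110.1 next round, worth 0.65 × 110.1 = 71.565 now, so the retailer offers 71.565, keeping 78.435.
Round 1 (the supplier proposes): the retailer can get 78.435 next round, worth 0.76 × 78.435 = 59.6106 now, so the supplier offers 59.6106, keeping 90.3894.

59.61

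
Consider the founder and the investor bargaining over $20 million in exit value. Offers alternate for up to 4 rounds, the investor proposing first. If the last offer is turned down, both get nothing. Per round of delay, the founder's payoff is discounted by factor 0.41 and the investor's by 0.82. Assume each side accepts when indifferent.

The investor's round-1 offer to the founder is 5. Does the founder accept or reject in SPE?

Round 4 (the founder proposes): the investor will accept anything ≥ 0, so the founder offers 0 and keeps 20.
Round 3 (the investor proposes): the founder can get 20 next round, worth 0.41 × 20 = 8.2 now; the investor offers that and keeps 11.8.
Round 2 (the founder proposes): the investor can get 11.8 next round, worth 0.82 × 11.8 = 9.676 now. The founder offers 9.676 and keeps 20 − 9.676 = 10.324.
So by rejecting in round 1, the founder gets 10.324 next round, worth 0.41 × 10.324 = 4.23284 now.
Offer 5 ≥ 4.23284, so the founder accepts.

Accept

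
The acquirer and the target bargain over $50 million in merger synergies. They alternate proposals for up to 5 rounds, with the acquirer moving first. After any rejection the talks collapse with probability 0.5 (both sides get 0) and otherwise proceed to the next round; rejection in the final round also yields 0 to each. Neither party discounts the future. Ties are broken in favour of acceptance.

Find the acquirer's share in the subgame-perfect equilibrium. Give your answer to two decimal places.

By backward induction:
Round 5 (the acquirer proposes): rejection yields 0 for the target; the acquirer offers 0 and keeps 50.
Round 4 (the target proposes): rejecting gives the acquirer an expected 0.5 × 50 = 25. The target offers 25 and keeps 50 − 25 = 25.
Round 3 (the acquirer proposes): rejecting gives the target an expected 0.5 × 25 = 12.5. The acquirer offers 12.5 and keeps 50 − 12.5 = 37.5.
Round 2 (the target proposes): rejecting gives the acquirer an expected 0.5 × 37.5 = 18.75; the target offers that and keeps 31.25.
Round 1 (the acquirer proposes): rejecting gives the target an expected 0.5 × 31.25 = 15.625. The acquirer offers 15.625 and keeps 50 − 15.625 = 34.375.

34.38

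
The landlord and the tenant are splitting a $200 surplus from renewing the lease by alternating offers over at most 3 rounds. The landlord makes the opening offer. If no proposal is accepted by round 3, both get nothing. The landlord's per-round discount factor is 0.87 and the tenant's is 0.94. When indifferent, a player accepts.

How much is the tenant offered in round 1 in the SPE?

24.44

Round 3 (the landlord proposes): rejection yields 0 for the tenant; the landlord offers 0 and keeps 200.
Round 2 (the tenant proposes): the landlord can get 200 next round, worth 0.87 × 200 = 174 now; the tenant offers that and keeps 26.
Round 1 (the landlord proposes): the tenant can get 26 next round, worth 0.94 × 26 = 24.44 now; the landlord offers that and keeps 175.56.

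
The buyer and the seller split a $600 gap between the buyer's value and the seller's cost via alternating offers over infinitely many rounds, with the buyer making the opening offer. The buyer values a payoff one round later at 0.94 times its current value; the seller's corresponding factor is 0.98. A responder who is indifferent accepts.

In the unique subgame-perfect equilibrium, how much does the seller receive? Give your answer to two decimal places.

In a stationary SPE each proposer offers the other exactly their discounted continuation value.
If the buyer keeps x when proposing and the seller keeps y when proposing, then x = 600 − 0.98y and y = 600 − 0.94x.
Solving: x = 600(1 − 0.98) / (1 − 0.94·0.98) = 12 / 0.0788 ≈ 152.2843.
The seller gets 600 − 152.2843 ≈ 447.7157.

447.72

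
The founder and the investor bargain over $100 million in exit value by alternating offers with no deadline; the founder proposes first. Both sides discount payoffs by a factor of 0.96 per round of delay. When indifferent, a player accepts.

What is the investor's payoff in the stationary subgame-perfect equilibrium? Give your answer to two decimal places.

48.98

When the founder proposes, the investor accepts any offer worth at least 0.96 times what the investor would get by proposing next round; and vice versa.
This gives x = 100 − 0.96y and y = 100 − 0.96x, where x and y are each side's share when it proposes.
Hence (1 − 0.96·0.96)x = 100(1 − 0.96), i.e. 0.0784·x = 4.
x ≈ 51.0204; the investor's share is 100 − x ≈ 48.9796.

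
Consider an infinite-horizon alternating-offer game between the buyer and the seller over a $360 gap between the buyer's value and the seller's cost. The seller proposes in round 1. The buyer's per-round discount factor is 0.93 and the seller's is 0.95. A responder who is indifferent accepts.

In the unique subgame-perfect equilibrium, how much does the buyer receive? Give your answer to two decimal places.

143.69

Let x be the seller's share when the seller proposes and y be the buyer's share when the buyer proposes.
The buyer accepts iff offered ≥ 0.93·y, so x = 360 − 0.93y. Symmetrically y = 360 − 0.95x.
Substituting: x = 360 − 0.93(360 − 0.95x), giving x(1 − 0.95·0.93) = 360(1 − 0.93).
So x = 360 × 0.07 / 0.1165 ≈ 216.3090, and the buyer receives 360 − x ≈ 143.6910.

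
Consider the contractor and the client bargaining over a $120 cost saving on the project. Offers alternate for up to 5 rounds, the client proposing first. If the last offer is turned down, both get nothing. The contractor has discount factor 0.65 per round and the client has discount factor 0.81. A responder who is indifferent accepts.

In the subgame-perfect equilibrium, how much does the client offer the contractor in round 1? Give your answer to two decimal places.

22.62

Round 5 (the client proposes): the contractor will accept anything ≥ 0, so the client offers 0 and keeps 120.
Round 4 (the contractor proposes): the client can get 120 next round, worth 0.81 × 120 = 97.2 now, so the contractor offers 97.2, keeping 22.8.
Round 3 (the client proposes): the contractor can get 22.8 next round, worth 0.65 × 22.8 = 14.82 now; the client offers that and keeps 105.18.
Round 2 (the contractor proposes): the client can get 105.18 next round, worth 0.81 × 105.18 = 85.1958 now; the contractor offers that and keeps 34.8042.
Round 1 (the client proposes): the contractor can get 34.8042 next round, worth 0.65 × 34.8042 = 22.62273 now, so the client offers 22.62273, keeping 97.37727.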